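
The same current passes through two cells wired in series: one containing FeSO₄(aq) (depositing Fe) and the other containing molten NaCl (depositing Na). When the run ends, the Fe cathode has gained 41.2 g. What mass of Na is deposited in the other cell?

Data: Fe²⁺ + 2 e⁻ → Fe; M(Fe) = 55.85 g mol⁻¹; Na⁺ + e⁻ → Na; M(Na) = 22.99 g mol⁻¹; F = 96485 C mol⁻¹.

n(Fe) = 41.2 / 55.85 = 0.7377 mol.
Since Fe²⁺ + 2 e⁻ → Fe, n(e⁻) passed = 2 × 0.7377 = 1.475 mol.
Cells in series carry the same charge, so the same 1.475 mol of electrons passes through cell 2.
Na⁺ + e⁻ → Na, so n(Na) = 1.475 / 1 = 1.475 mol.
m(Na) = 1.475 × 22.99 = 33.9 g.

33.9 g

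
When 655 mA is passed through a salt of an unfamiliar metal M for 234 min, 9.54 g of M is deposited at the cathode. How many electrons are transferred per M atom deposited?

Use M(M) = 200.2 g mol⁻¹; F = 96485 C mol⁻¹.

Q = I·t = 0.6550 A × 14040 s = 9196 C, so n(e⁻) = 9196/96485 = 0.09531 mol.
n(M) deposited = 9.54 / 200.2 = 0.04765 mol.
Electrons per atom = n(e⁻)/n(M) = 0.09531 / 0.04765 = 2.00 ≈ 2, so the ion is M²⁺.

2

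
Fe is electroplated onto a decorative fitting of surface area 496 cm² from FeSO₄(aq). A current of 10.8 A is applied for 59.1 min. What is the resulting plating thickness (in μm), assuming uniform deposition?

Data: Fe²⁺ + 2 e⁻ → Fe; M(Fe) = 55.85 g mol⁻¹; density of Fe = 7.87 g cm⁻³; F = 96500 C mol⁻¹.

28.4 μm

Q = I·t = 10.80 × 3546.0 = 38300 C; n(e⁻) = 0.3969 mol.
n(Fe) = n(e⁻)/2 = 0.1984 mol, so m = 0.1984 × 55.85 = 11.08 g.
Volume = m/ρ = 11.08 / 7.87 = 1.408 cm³.
Thickness = V/A = 1.408 / 496 = 0.00284 cm = 28.4 μm.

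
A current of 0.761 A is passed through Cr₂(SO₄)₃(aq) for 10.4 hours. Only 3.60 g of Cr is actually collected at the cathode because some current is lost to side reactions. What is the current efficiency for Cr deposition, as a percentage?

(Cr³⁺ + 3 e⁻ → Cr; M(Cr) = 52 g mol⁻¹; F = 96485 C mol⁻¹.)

Q = I·t = 0.7610 × 37440 = 28490 C; n(e⁻) = 28490/96485 = 0.2953 mol.
Theoretical n(Cr) = n(e⁻)/3 = 0.09843 mol, i.e. m_theo = 0.09843 × 52 = 5.119 g.
Efficiency = m_actual / m_theo = 3.60 / 5.119 = 70.3 %.

70.3 %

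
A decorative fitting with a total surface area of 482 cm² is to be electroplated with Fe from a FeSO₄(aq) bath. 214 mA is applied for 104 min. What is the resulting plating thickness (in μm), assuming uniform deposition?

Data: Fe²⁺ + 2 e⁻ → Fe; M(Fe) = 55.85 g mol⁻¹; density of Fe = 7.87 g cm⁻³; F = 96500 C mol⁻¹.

1.02 μm

Q = I·t = 0.2140 × 6240.0 = 1335 C; n(e⁻) = 0.01384 mol.
n(Fe) = n(e⁻)/2 = 0.006919 mol, so m = 0.006919 × 55.85 = 0.3864 g.
Volume = m/ρ = 0.3864 / 7.87 = 0.04910 cm³.
Thickness = V/A = 0.04910 / 482 = 1.02 × 10⁻⁴ cm = 1.02 μm.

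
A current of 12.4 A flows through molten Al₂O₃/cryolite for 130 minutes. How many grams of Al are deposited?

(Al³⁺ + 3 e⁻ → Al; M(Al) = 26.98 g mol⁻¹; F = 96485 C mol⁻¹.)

9.02 g

Q = I·t = 12.40 A × 7800.0 s = 96720 C.
n(e⁻) = Q/F = 96720 / 96485 = 1.002 mol.
Al³⁺ + 3 e⁻ → Al, so n(Al) = n(e⁻)/3 = 0.3341 mol.
m = n·M = 0.3341 × 26.98 = 9.02 g.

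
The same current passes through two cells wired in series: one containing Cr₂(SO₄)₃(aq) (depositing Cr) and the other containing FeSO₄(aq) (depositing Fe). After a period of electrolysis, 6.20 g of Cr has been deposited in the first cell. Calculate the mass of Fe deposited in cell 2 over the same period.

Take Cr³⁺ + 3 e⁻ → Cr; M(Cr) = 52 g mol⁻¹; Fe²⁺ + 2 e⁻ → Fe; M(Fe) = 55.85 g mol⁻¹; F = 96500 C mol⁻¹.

n(Cr) = 6.20 / 52 = 0.1192 mol.
Since Cr³⁺ + 3 e⁻ → Cr, n(e⁻) passed = 3 × 0.1192 = 0.3577 mol.
Cells in series carry the same charge, so the same 0.3577 mol of electrons passes through cell 2.
Fe²⁺ + 2 e⁻ → Fe, so n(Fe) = 0.3577 / 2 = 0.1788 mol.
m(Fe) = 0.1788 × 55.85 = 9.99 g.

9.99 g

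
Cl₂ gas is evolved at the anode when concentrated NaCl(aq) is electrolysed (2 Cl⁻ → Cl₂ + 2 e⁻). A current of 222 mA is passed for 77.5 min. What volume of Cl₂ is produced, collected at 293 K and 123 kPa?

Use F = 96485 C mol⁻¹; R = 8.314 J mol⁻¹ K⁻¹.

Q = I·t = 0.2220 A × 4650.0 s = 1032 C.
n(e⁻) = Q/F = 1032 / 96485 = 0.01070 mol.
2 electrons are transferred per Cl₂ molecule, so n(Cl₂) = 0.01070 / 2 = 0.005350 mol.
V = nRT/P = (0.005350 × 8.314 × 293) / (123 × 10³ Pa) = 1.06 × 10⁻⁴ m³ = 0.106 L.

0.106 L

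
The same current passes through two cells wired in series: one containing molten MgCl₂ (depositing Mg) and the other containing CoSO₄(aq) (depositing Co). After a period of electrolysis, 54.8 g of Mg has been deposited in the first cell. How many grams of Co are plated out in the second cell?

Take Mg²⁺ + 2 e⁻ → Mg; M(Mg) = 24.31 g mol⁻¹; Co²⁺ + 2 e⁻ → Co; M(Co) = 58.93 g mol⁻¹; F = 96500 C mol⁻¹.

133 g

n(Mg) = 54.8 / 24.31 = 2.254 mol.
Since Mg²⁺ + 2 e⁻ → Mg, n(e⁻) passed = 2 × 2.254 = 4.508 mol.
Cells in series carry the same charge, so the same 4.508 mol of electrons passes through cell 2.
Co²⁺ + 2 e⁻ → Co, so n(Co) = 4.508 / 2 = 2.254 mol.
m(Co) = 2.254 × 58.93 = 133 g.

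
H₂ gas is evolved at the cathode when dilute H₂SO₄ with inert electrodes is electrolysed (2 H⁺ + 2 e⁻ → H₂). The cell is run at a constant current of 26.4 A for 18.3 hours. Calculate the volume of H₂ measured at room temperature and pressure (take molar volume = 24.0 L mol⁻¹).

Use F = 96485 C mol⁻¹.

Q = I·t = 26.40 A × 65880 s = 1739000 C.
n(e⁻) = Q/F = 1739000 / 96485 = 18.03 mol.
2 electrons are transferred per H₂ molecule, so n(H₂) = 18.03 / 2 = 9.013 mol.
V = n × V_m = 9.013 × 24.0 = 216 L.

216 L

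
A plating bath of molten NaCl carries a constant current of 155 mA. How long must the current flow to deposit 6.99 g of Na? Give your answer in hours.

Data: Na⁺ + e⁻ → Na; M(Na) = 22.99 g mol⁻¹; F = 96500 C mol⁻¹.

n(Na) = m/M = 6.99 / 22.99 = 0.3040 mol.
Each Na atom requires 1 electron, so n(e⁻) = 1 × 0.3040 = 0.3040 mol.
Q = n(e⁻)·F = 0.3040 × 96500 = 29340 C.
t = Q/I = 29340 / 0.1550 A = 189300 s = 52.6 h.

52.6 h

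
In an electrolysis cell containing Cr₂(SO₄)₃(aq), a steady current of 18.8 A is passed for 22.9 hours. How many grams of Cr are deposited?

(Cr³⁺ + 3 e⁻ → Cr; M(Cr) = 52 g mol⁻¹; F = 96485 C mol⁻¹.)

278 g

Q = I·t = 18.80 A × 82440 s = 1550000 C.
n(e⁻) = Q/F = 1550000 / 96485 = 16.06 mol.
Cr³⁺ + 3 e⁻ → Cr, so n(Cr) = n(e⁻)/3 = 5.354 mol.
m = n·M = 5.354 × 52 = 278 g.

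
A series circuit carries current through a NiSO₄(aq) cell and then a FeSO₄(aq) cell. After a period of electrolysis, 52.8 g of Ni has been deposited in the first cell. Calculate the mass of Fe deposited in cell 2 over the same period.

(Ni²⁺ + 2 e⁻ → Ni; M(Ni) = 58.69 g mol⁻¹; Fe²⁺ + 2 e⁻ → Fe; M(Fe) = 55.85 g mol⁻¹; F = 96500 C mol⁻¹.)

n(Ni) = 52.8 / 58.69 = 0.8996 mol.
Since Ni²⁺ + 2 e⁻ → Ni, n(e⁻) passed = 2 × 0.8996 = 1.799 mol.
Cells in series carry the same charge, so the same 1.799 mol of electrons passes through cell 2.
Fe²⁺ + 2 e⁻ → Fe, so n(Fe) = 1.799 / 2 = 0.8996 mol.
m(Fe) = 0.8996 × 55.85 = 50.2 g.

50.2 g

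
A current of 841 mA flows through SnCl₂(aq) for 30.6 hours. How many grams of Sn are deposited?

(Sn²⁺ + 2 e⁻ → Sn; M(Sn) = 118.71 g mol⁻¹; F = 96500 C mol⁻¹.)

Q = I·t = 0.8410 A × 110160 s = 92640 C.
n(e⁻) = Q/F = 92640 / 96500 = 0.9600 mol.
Sn²⁺ + 2 e⁻ → Sn, so n(Sn) = n(e⁻)/2 = 0.4800 mol.
m = n·M = 0.4800 × 118.71 = 57.0 g.

57.0 g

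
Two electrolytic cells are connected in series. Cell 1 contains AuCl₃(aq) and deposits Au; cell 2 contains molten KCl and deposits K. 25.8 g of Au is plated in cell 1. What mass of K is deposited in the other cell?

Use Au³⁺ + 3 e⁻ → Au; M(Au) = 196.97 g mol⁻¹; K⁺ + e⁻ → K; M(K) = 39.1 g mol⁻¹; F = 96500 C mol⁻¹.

15.4 g

n(Au) = 25.8 / 196.97 = 0.1310 mol.
Since Au³⁺ + 3 e⁻ → Au, n(e⁻) passed = 3 × 0.1310 = 0.3930 mol.
Cells in series carry the same charge, so the same 0.3930 mol of electrons passes through cell 2.
K⁺ + e⁻ → K, so n(K) = 0.3930 / 1 = 0.3930 mol.
m(K) = 0.3930 × 39.1 = 15.4 g.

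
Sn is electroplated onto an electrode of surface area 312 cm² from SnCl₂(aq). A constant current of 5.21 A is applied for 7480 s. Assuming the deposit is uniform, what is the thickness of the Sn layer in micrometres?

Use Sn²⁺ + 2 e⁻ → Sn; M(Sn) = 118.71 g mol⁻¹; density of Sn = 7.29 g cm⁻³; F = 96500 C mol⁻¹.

105 μm

Q = I·t = 5.210 × 7480.0 = 38970 C; n(e⁻) = 0.4038 mol.
n(Sn) = n(e⁻)/2 = 0.2019 mol, so m = 0.2019 × 118.71 = 23.97 g.
Volume = m/ρ = 23.97 / 7.29 = 3.288 cm³.
Thickness = V/A = 3.288 / 312 = 0.0105 cm = 105 μm.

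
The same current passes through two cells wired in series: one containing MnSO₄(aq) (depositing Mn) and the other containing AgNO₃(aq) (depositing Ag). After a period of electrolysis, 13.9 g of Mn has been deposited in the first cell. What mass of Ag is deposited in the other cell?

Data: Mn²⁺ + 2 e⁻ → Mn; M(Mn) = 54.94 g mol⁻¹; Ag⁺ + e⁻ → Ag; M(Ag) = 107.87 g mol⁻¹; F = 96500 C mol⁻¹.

54.6 g

n(Mn) = 13.9 / 54.94 = 0.2530 mol.
Since Mn²⁺ + 2 e⁻ → Mn, n(e⁻) passed = 2 × 0.2530 = 0.5060 mol.
Cells in series carry the same charge, so the same 0.5060 mol of electrons passes through cell 2.
Ag⁺ + e⁻ → Ag, so n(Ag) = 0.5060 / 1 = 0.5060 mol.
m(Ag) = 0.5060 × 107.87 = 54.6 g.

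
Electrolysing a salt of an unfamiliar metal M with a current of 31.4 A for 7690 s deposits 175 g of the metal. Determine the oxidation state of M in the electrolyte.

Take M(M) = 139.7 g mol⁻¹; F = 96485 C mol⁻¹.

Q = I·t = 31.40 A × 7690.0 s = 241500 C, so n(e⁻) = 241500/96485 = 2.503 mol.
n(M) deposited = 175 / 139.7 = 1.253 mol.
Electrons per atom = n(e⁻)/n(M) = 2.503 / 1.253 = 2.00 ≈ 2, so the ion is M²⁺.

+2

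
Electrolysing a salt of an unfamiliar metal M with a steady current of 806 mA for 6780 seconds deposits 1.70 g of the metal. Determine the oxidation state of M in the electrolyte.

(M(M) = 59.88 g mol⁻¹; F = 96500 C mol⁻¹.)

+2

Q = I·t = 0.8060 A × 6780.0 s = 5465 C, so n(e⁻) = 5465/96500 = 0.05663 mol.
n(M) deposited = 1.70 / 59.88 = 0.02839 mol.
Electrons per atom = n(e⁻)/n(M) = 0.05663 / 0.02839 = 1.99 ≈ 2, so the ion is M²⁺.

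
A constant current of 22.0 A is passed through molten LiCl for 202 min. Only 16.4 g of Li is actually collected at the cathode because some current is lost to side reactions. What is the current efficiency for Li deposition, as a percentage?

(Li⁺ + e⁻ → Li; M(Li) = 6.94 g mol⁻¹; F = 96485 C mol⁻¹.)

Q = I·t = 22.00 × 12120 = 266600 C; n(e⁻) = 266600/96485 = 2.764 mol.
Theoretical n(Li) = n(e⁻)/1 = 2.764 mol, i.e. m_theo = 2.764 × 6.94 = 19.18 g.
Efficiency = m_actual / m_theo = 16.4 / 19.18 = 85.5 %.

85.5 %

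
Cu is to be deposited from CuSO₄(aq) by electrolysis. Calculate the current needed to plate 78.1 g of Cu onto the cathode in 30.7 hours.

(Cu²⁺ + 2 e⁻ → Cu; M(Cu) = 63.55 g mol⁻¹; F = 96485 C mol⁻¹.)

n(Cu) = 78.1 / 63.55 = 1.229 mol.
n(e⁻) = 2 × 1.229 = 2.458 mol.
Q = n(e⁻)·F = 2.458 × 96485 = 237200 C.
I = Q/t = 237200 / 110520 s = 2.15 A.

2.15 A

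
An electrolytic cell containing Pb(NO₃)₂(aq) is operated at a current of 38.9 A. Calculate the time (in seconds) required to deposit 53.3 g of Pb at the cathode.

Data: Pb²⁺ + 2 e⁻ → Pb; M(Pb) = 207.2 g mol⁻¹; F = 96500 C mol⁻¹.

n(Pb) = m/M = 53.3 / 207.2 = 0.2572 mol.
Each Pb atom requires 2 electrons, so n(e⁻) = 2 × 0.2572 = 0.5145 mol.
Q = n(e⁻)·F = 0.5145 × 96500 = 49650 C.
t = Q/I = 49650 / 38.90 A = 1276 s.

1280 s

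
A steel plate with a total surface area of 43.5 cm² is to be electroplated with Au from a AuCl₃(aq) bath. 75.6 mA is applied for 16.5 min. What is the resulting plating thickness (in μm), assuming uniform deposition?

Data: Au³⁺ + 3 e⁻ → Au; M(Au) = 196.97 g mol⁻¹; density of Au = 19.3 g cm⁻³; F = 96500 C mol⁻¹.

Q = I·t = 0.07560 × 990.00 = 74.84 C; n(e⁻) = 0.0007756 mol.
n(Au) = n(e⁻)/3 = 0.0002585 mol, so m = 0.0002585 × 196.97 = 0.05092 g.
Volume = m/ρ = 0.05092 / 19.3 = 0.002638 cm³.
Thickness = V/A = 0.002638 / 43.5 = 6.07 × 10⁻⁵ cm = 0.607 μm.

0.607 μm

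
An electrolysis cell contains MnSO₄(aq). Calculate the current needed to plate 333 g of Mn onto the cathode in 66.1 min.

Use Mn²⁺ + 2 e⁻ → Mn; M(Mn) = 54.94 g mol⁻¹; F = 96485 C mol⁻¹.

n(Mn) = 333 / 54.94 = 6.061 mol.
n(e⁻) = 2 × 6.061 = 12.12 mol.
Q = n(e⁻)·F = 12.12 × 96485 = 1170000 C.
I = Q/t = 1170000 / 3966.0 s = 295 A.

295 A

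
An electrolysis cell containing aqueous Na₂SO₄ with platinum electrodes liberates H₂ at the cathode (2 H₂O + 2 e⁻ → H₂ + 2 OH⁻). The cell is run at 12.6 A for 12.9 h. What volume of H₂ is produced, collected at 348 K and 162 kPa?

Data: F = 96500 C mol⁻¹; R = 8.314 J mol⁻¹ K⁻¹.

Q = I·t = 12.60 A × 46440 s = 585100 C.
n(e⁻) = Q/F = 585100 / 96500 = 6.064 mol.
2 electrons are transferred per H₂ molecule, so n(H₂) = 6.064 / 2 = 3.032 mol.
V = nRT/P = (3.032 × 8.314 × 348) / (162 × 10³ Pa) = 0.0541 m³ = 54.1 L.

54.1 L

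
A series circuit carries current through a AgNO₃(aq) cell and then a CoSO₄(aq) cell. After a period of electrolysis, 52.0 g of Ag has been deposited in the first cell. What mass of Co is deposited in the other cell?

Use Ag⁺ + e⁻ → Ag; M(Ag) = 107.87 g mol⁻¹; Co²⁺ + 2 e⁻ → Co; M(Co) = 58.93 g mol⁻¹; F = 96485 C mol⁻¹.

n(Ag) = 52.0 / 107.87 = 0.4821 mol.
Since Ag⁺ + e⁻ → Ag, n(e⁻) passed = 1 × 0.4821 = 0.4821 mol.
Cells in series carry the same charge, so the same 0.4821 mol of electrons passes through cell 2.
Co²⁺ + 2 e⁻ → Co, so n(Co) = 0.4821 / 2 = 0.2410 mol.
m(Co) = 0.2410 × 58.93 = 14.2 g.

14.2 g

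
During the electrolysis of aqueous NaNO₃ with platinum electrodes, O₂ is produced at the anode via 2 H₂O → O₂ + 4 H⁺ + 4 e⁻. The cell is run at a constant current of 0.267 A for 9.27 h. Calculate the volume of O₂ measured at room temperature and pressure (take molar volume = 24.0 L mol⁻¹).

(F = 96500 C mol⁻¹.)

Q = I·t = 0.2670 A × 33372 s = 8910 C.
n(e⁻) = Q/F = 8910 / 96500 = 0.09233 mol.
4 electrons are transferred per O₂ molecule, so n(O₂) = 0.09233 / 4 = 0.02308 mol.
V = n × V_m = 0.02308 × 24.0 = 0.554 L.

0.554 L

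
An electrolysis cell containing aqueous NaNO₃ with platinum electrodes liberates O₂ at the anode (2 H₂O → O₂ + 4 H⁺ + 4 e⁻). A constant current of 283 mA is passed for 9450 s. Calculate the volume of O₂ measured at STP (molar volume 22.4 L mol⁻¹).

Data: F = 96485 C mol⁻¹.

Q = I·t = 0.2830 A × 9450.0 s = 2674 C.
n(e⁻) = Q/F = 2674 / 96485 = 0.02772 mol.
4 electrons are transferred per O₂ molecule, so n(O₂) = 0.02772 / 4 = 0.006929 mol.
V = n × V_m = 0.006929 × 22.4 = 0.155 L.

0.155 L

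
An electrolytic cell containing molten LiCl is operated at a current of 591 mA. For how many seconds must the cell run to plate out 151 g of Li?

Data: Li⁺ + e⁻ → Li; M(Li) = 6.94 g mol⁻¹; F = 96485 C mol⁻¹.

3.55 × 10⁶ s

n(Li) = m/M = 151 / 6.94 = 21.76 mol.
Each Li atom requires 1 electron, so n(e⁻) = 1 × 21.76 = 21.76 mol.
Q = n(e⁻)·F = 21.76 × 96485 = 2099000 C.
t = Q/I = 2099000 / 0.5910 A = 3552000 s.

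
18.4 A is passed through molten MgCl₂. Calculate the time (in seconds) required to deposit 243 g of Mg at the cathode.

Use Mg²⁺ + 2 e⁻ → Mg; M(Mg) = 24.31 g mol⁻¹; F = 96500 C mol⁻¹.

n(Mg) = m/M = 243 / 24.31 = 9.996 mol.
Each Mg atom requires 2 electrons, so n(e⁻) = 2 × 9.996 = 19.99 mol.
Q = n(e⁻)·F = 19.99 × 96500 = 1929000 C.
t = Q/I = 1929000 / 18.40 A = 104800 s.

1.05 × 10⁵ s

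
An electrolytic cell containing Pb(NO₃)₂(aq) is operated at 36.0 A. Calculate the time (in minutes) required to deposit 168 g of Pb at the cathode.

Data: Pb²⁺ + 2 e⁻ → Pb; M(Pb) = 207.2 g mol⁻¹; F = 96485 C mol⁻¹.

72.4 min

n(Pb) = m/M = 168 / 207.2 = 0.8108 mol.
Each Pb atom requires 2 electrons, so n(e⁻) = 2 × 0.8108 = 1.622 mol.
Q = n(e⁻)·F = 1.622 × 96485 = 156500 C.
t = Q/I = 156500 / 36.00 A = 4346 s = 72.4 min.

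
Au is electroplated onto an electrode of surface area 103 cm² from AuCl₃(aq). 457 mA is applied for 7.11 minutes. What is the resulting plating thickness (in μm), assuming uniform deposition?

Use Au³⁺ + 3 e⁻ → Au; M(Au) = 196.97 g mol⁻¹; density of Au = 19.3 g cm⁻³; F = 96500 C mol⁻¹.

0.667 μm

Q = I·t = 0.4570 × 426.60 = 195.0 C; n(e⁻) = 0.002020 mol.
n(Au) = n(e⁻)/3 = 0.0006734 mol, so m = 0.0006734 × 196.97 = 0.1326 g.
Volume = m/ρ = 0.1326 / 19.3 = 0.006873 cm³.
Thickness = V/A = 0.006873 / 103 = 6.67 × 10⁻⁵ cm = 0.667 μm.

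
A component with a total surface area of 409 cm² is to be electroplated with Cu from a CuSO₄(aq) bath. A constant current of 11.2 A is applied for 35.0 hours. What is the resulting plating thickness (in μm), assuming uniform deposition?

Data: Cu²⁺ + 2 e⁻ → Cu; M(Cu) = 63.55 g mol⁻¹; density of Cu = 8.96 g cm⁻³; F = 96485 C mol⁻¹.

Q = I·t = 11.20 × 126000 = 1411000 C; n(e⁻) = 14.63 mol.
n(Cu) = n(e⁻)/2 = 7.313 mol, so m = 7.313 × 63.55 = 464.7 g.
Volume = m/ρ = 464.7 / 8.96 = 51.87 cm³.
Thickness = V/A = 51.87 / 409 = 0.127 cm = 1270 μm.

1270 μm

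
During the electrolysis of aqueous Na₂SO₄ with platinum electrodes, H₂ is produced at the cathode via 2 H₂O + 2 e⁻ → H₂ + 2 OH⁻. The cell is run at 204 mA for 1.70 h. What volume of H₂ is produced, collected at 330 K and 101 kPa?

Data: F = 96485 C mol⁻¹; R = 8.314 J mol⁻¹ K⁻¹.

0.176 L

Q = I·t = 0.2040 A × 6120.0 s = 1248 C.
n(e⁻) = Q/F = 1248 / 96485 = 0.01294 mol.
2 electrons are transferred per H₂ molecule, so n(H₂) = 0.01294 / 2 = 0.006470 mol.
V = nRT/P = (0.006470 × 8.314 × 330) / (101 × 10³ Pa) = 1.76 × 10⁻⁴ m³ = 0.176 L.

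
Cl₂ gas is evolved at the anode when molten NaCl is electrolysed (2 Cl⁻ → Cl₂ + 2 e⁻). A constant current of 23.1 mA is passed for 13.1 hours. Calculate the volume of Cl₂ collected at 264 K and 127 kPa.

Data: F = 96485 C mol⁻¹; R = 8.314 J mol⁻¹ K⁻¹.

Q = I·t = 0.02310 A × 47160 s = 1089 C.
n(e⁻) = Q/F = 1089 / 96485 = 0.01129 mol.
2 electrons are transferred per Cl₂ molecule, so n(Cl₂) = 0.01129 / 2 = 0.005645 mol.
V = nRT/P = (0.005645 × 8.314 × 264) / (127 × 10³ Pa) = 9.76 × 10⁻⁵ m³ = 0.0976 L.

0.0976 L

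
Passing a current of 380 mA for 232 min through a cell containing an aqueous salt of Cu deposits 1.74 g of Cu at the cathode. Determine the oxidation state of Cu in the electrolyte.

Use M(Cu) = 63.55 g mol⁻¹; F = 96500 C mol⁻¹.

Q = I·t = 0.3800 A × 13920 s = 5290 C, so n(e⁻) = 5290/96500 = 0.05481 mol.
n(Cu) deposited = 1.74 / 63.55 = 0.02738 mol.
Electrons per atom = n(e⁻)/n(Cu) = 0.05481 / 0.02738 = 2.00 ≈ 2, so the ion is Cu²⁺.

+2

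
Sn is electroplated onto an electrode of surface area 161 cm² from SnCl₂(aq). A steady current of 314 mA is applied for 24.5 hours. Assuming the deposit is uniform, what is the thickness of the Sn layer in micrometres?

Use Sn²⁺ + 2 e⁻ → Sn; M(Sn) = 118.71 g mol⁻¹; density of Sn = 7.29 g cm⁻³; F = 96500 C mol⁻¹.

Q = I·t = 0.3140 × 88200 = 27690 C; n(e⁻) = 0.2870 mol.
n(Sn) = n(e⁻)/2 = 0.1435 mol, so m = 0.1435 × 118.71 = 17.03 g.
Volume = m/ρ = 17.03 / 7.29 = 2.337 cm³.
Thickness = V/A = 2.337 / 161 = 0.0145 cm = 145 μm.

145 μm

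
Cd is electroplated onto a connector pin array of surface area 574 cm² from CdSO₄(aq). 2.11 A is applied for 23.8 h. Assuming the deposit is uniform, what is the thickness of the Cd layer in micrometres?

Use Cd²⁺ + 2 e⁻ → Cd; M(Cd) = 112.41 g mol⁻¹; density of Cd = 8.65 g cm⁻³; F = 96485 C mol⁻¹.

Q = I·t = 2.110 × 85680 = 180800 C; n(e⁻) = 1.874 mol.
n(Cd) = n(e⁻)/2 = 0.9369 mol, so m = 0.9369 × 112.41 = 105.3 g.
Volume = m/ρ = 105.3 / 8.65 = 12.17 cm³.
Thickness = V/A = 12.17 / 574 = 0.0212 cm = 212 μm.

212 μm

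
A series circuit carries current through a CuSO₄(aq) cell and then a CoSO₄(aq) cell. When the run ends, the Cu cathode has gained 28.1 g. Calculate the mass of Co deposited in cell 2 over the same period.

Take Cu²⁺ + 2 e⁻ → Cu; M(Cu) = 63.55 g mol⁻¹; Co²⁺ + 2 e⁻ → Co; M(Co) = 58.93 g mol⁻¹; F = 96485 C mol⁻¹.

n(Cu) = 28.1 / 63.55 = 0.4422 mol.
Since Cu²⁺ + 2 e⁻ → Cu, n(e⁻) passed = 2 × 0.4422 = 0.8843 mol.
Cells in series carry the same charge, so the same 0.8843 mol of electrons passes through cell 2.
Co²⁺ + 2 e⁻ → Co, so n(Co) = 0.8843 / 2 = 0.4422 mol.
m(Co) = 0.4422 × 58.93 = 26.1 g.

26.1 g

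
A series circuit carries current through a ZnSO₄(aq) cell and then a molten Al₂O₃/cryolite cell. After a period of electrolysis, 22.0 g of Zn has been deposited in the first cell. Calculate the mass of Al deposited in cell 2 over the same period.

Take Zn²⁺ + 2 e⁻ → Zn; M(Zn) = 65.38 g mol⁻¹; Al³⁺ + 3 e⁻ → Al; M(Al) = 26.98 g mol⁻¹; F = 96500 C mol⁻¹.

6.05 g

n(Zn) = 22.0 / 65.38 = 0.3365 mol.
Since Zn²⁺ + 2 e⁻ → Zn, n(e⁻) passed = 2 × 0.3365 = 0.6730 mol.
Cells in series carry the same charge, so the same 0.6730 mol of electrons passes through cell 2.
Al³⁺ + 3 e⁻ → Al, so n(Al) = 0.6730 / 3 = 0.2243 mol.
m(Al) = 0.2243 × 26.98 = 6.05 g.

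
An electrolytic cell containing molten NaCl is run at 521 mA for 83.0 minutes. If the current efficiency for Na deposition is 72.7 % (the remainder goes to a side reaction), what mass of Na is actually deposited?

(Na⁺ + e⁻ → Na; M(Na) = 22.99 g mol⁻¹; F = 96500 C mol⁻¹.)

0.449 g

Q = I·t = 0.5210 × 4980.0 = 2595 C.
n(e⁻) = 2595/96500 = 0.02689 mol; theoretically n(Na) = 0.02689/1 = 0.02689 mol, m_theo = 0.6181 g.
At 72.7 % efficiency, m_actual = 0.727 × 0.6181 = 0.449 g.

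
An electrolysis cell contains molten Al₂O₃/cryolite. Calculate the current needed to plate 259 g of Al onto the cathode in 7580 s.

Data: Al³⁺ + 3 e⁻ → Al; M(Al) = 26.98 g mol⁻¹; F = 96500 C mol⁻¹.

n(Al) = 259 / 26.98 = 9.600 mol.
n(e⁻) = 3 × 9.600 = 28.80 mol.
Q = n(e⁻)·F = 28.80 × 96500 = 2779000 C.
I = Q/t = 2779000 / 7580.0 s = 367 A.

367 A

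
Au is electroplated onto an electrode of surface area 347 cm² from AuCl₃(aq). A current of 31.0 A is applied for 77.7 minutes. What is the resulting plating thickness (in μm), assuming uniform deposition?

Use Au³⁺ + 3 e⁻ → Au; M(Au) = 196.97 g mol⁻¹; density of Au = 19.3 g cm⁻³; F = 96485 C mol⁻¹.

147 μm

Q = I·t = 31.00 × 4662.0 = 144500 C; n(e⁻) = 1.498 mol.
n(Au) = n(e⁻)/3 = 0.4993 mol, so m = 0.4993 × 196.97 = 98.35 g.
Volume = m/ρ = 98.35 / 19.3 = 5.096 cm³.
Thickness = V/A = 5.096 / 347 = 0.0147 cm = 147 μm.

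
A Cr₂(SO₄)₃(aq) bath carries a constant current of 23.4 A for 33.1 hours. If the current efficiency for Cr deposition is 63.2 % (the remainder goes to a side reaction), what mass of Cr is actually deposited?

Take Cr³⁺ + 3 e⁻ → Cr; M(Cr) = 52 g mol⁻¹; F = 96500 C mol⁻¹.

317 g

Q = I·t = 23.40 × 119160 = 2788000 C.
n(e⁻) = 2788000/96500 = 28.89 mol; theoretically n(Cr) = 28.89/3 = 9.632 mol, m_theo = 500.8 g.
At 63.2 % efficiency, m_actual = 0.632 × 500.8 = 317 g.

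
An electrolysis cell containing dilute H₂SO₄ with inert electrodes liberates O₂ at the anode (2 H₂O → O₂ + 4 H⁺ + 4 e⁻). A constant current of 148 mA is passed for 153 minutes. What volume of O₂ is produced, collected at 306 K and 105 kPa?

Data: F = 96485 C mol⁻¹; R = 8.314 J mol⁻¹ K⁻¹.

Q = I·t = 0.1480 A × 9180.0 s = 1359 C.
n(e⁻) = Q/F = 1359 / 96485 = 0.01408 mol.
4 electrons are transferred per O₂ molecule, so n(O₂) = 0.01408 / 4 = 0.003520 mol.
V = nRT/P = (0.003520 × 8.314 × 306) / (105 × 10³ Pa) = 8.53 × 10⁻⁵ m³ = 0.0853 L.

0.0853 L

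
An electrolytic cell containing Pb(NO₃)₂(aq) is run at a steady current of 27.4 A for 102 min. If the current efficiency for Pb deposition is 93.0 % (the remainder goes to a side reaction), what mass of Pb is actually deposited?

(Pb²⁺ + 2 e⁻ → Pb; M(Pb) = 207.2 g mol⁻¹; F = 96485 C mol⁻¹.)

Q = I·t = 27.40 × 6120.0 = 167700 C.
n(e⁻) = 167700/96485 = 1.738 mol; theoretically n(Pb) = 1.738/2 = 0.8690 mol, m_theo = 180.1 g.
At 93.0 % efficiency, m_actual = 0.930 × 180.1 = 167 g.

167 g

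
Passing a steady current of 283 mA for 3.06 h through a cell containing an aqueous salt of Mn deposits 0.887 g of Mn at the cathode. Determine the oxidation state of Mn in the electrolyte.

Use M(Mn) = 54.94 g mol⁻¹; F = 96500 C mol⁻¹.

+2

Q = I·t = 0.2830 A × 11016 s = 3118 C, so n(e⁻) = 3118/96500 = 0.03231 mol.
n(Mn) deposited = 0.887 / 54.94 = 0.01614 mol.
Electrons per atom = n(e⁻)/n(Mn) = 0.03231 / 0.01614 = 2.00 ≈ 2, so the ion is Mn²⁺.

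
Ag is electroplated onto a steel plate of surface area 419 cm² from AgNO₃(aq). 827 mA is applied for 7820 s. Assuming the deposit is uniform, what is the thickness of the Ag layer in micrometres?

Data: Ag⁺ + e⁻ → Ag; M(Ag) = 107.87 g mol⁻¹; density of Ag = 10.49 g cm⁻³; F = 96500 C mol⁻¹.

Q = I·t = 0.8270 × 7820.0 = 6467 C; n(e⁻) = 0.06702 mol.
n(Ag) = n(e⁻)/1 = 0.06702 mol, so m = 0.06702 × 107.87 = 7.229 g.
Volume = m/ρ = 7.229 / 10.49 = 0.6891 cm³.
Thickness = V/A = 0.6891 / 419 = 0.00164 cm = 16.4 μm.

16.4 μm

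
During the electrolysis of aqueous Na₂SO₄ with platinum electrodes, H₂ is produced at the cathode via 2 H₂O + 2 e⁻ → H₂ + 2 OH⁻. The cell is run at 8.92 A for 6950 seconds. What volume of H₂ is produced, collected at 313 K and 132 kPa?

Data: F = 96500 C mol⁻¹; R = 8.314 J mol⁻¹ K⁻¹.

Q = I·t = 8.920 A × 6950.0 s = 61990 C.
n(e⁻) = Q/F = 61990 / 96500 = 0.6424 mol.
2 electrons are transferred per H₂ molecule, so n(H₂) = 0.6424 / 2 = 0.3212 mol.
V = nRT/P = (0.3212 × 8.314 × 313) / (132 × 10³ Pa) = 0.00633 m³ = 6.33 L.

6.33 L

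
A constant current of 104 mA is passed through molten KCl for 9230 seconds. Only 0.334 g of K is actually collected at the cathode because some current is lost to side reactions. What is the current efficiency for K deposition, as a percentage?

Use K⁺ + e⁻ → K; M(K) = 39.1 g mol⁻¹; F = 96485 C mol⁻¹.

Q = I·t = 0.1040 × 9230.0 = 959.9 C; n(e⁻) = 959.9/96485 = 0.009949 mol.
Theoretical n(K) = n(e⁻)/1 = 0.009949 mol, i.e. m_theo = 0.009949 × 39.1 = 0.3890 g.
Efficiency = m_actual / m_theo = 0.334 / 0.3890 = 85.9 %.

85.9 %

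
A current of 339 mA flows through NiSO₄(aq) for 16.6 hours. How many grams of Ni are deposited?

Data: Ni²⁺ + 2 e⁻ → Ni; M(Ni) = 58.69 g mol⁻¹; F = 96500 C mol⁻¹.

Q = I·t = 0.3390 A × 59760 s = 20260 C.
n(e⁻) = Q/F = 20260 / 96500 = 0.2099 mol.
Ni²⁺ + 2 e⁻ → Ni, so n(Ni) = n(e⁻)/2 = 0.1050 mol.
m = n·M = 0.1050 × 58.69 = 6.16 g.

6.16 g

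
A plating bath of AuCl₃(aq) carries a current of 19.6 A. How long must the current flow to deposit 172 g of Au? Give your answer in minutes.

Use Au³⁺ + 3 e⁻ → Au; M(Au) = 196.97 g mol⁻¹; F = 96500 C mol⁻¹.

n(Au) = m/M = 172 / 196.97 = 0.8732 mol.
Each Au atom requires 3 electrons, so n(e⁻) = 3 × 0.8732 = 2.620 mol.
Q = n(e⁻)·F = 2.620 × 96500 = 252800 C.
t = Q/I = 252800 / 19.60 A = 12900 s = 215 min.

215 min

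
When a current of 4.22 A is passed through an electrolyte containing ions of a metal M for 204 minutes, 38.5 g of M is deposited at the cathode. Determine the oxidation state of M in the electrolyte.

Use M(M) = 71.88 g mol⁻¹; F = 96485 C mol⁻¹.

Q = I·t = 4.220 A × 12240 s = 51650 C, so n(e⁻) = 51650/96485 = 0.5353 mol.
n(M) deposited = 38.5 / 71.88 = 0.5356 mol.
Electrons per atom = n(e⁻)/n(M) = 0.5353 / 0.5356 = 0.999 ≈ 1, so the ion is M⁺.

+1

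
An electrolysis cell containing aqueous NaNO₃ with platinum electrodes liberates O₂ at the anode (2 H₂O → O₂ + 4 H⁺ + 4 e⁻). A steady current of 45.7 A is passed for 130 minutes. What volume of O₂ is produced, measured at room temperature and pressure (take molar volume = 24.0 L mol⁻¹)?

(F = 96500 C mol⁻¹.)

Q = I·t = 45.70 A × 7800.0 s = 356500 C.
n(e⁻) = Q/F = 356500 / 96500 = 3.694 mol.
4 electrons are transferred per O₂ molecule, so n(O₂) = 3.694 / 4 = 0.9235 mol.
V = n × V_m = 0.9235 × 24.0 = 22.2 L.

22.2 L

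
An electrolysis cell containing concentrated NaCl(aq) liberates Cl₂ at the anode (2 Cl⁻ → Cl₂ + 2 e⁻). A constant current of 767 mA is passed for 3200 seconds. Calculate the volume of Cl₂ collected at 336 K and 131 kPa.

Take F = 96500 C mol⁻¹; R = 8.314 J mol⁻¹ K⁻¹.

0.271 L

Q = I·t = 0.7670 A × 3200.0 s = 2454 C.
n(e⁻) = Q/F = 2454 / 96500 = 0.02543 mol.
2 electrons are transferred per Cl₂ molecule, so n(Cl₂) = 0.02543 / 2 = 0.01272 mol.
V = nRT/P = (0.01272 × 8.314 × 336) / (131 × 10³ Pa) = 2.71 × 10⁻⁴ m³ = 0.271 L.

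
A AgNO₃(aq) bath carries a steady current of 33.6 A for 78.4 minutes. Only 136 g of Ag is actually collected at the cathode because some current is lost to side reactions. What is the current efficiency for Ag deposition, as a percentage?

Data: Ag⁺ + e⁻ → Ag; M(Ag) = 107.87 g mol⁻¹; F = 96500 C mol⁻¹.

77.0 %

Q = I·t = 33.60 × 4704.0 = 158100 C; n(e⁻) = 158100/96500 = 1.638 mol.
Theoretical n(Ag) = n(e⁻)/1 = 1.638 mol, i.e. m_theo = 1.638 × 107.87 = 176.7 g.
Efficiency = m_actual / m_theo = 136 / 176.7 = 77.0 %.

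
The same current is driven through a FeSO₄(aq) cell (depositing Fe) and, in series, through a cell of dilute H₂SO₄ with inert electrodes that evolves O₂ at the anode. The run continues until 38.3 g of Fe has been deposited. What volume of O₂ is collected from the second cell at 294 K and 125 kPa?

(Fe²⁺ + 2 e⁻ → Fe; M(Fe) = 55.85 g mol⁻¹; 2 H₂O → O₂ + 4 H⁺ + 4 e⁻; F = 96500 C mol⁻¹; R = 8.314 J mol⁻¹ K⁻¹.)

6.70 L

n(Fe) = 38.3 / 55.85 = 0.6858 mol, so n(e⁻) = 2 × 0.6858 = 1.372 mol.
The cells are in series, so the same 1.372 mol of electrons passes through the second cell.
2 H₂O → O₂ + 4 H⁺ + 4 e⁻ — 4 mol e⁻ per mol O₂, so n(O₂) = 1.372/4 = 0.3429 mol.
V = nRT/P = (0.3429 × 8.314 × 294) / (125 × 10³) = 0.00670 m³ = 6.70 L.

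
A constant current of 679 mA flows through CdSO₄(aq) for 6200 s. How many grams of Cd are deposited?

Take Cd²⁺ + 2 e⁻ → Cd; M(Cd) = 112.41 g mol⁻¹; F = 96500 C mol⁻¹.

Q = I·t = 0.6790 A × 6200.0 s = 4210 C.
n(e⁻) = Q/F = 4210 / 96500 = 0.04362 mol.
Cd²⁺ + 2 e⁻ → Cd, so n(Cd) = n(e⁻)/2 = 0.02181 mol.
m = n·M = 0.02181 × 112.41 = 2.45 g.

2.45 g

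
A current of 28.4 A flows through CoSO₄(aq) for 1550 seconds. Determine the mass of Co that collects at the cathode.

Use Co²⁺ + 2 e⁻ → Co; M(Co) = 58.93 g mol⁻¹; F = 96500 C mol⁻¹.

Q = I·t = 28.40 A × 1550.0 s = 44020 C.
n(e⁻) = Q/F = 44020 / 96500 = 0.4562 mol.
Co²⁺ + 2 e⁻ → Co, so n(Co) = n(e⁻)/2 = 0.2281 mol.
m = n·M = 0.2281 × 58.93 = 13.4 g.

13.4 g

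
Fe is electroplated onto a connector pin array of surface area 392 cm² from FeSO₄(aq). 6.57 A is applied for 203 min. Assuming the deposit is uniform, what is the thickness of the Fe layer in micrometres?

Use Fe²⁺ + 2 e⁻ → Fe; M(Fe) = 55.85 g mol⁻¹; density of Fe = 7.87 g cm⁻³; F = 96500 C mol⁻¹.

Q = I·t = 6.570 × 12180 = 80020 C; n(e⁻) = 0.8292 mol.
n(Fe) = n(e⁻)/2 = 0.4146 mol, so m = 0.4146 × 55.85 = 23.16 g.
Volume = m/ρ = 23.16 / 7.87 = 2.942 cm³.
Thickness = V/A = 2.942 / 392 = 0.00751 cm = 75.1 μm.

75.1 μm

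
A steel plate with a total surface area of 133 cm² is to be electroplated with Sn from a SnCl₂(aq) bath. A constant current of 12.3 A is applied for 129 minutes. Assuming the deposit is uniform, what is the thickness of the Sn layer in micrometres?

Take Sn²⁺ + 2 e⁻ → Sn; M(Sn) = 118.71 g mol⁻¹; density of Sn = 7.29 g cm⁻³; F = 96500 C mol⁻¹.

604 μm

Q = I·t = 12.30 × 7740.0 = 95200 C; n(e⁻) = 0.9865 mol.
n(Sn) = n(e⁻)/2 = 0.4933 mol, so m = 0.4933 × 118.71 = 58.56 g.
Volume = m/ρ = 58.56 / 7.29 = 8.032 cm³.
Thickness = V/A = 8.032 / 133 = 0.0604 cm = 604 μm.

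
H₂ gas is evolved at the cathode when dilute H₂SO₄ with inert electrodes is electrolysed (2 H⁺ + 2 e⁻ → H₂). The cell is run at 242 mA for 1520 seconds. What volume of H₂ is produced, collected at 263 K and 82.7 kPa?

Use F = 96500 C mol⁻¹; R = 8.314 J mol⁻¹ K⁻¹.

0.0504 L

Q = I·t = 0.2420 A × 1520.0 s = 367.8 C.
n(e⁻) = Q/F = 367.8 / 96500 = 0.003812 mol.
2 electrons are transferred per H₂ molecule, so n(H₂) = 0.003812 / 2 = 0.001906 mol.
V = nRT/P = (0.001906 × 8.314 × 263) / (82.7 × 10³ Pa) = 5.04 × 10⁻⁵ m³ = 0.0504 L.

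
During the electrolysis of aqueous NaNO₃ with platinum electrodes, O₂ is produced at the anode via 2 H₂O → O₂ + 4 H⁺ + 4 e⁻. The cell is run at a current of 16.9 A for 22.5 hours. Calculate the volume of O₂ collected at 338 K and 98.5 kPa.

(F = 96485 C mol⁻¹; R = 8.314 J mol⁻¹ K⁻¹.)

101 L

Q = I·t = 16.90 A × 81000 s = 1369000 C.
n(e⁻) = Q/F = 1369000 / 96485 = 14.19 mol.
4 electrons are transferred per O₂ molecule, so n(O₂) = 14.19 / 4 = 3.547 mol.
V = nRT/P = (3.547 × 8.314 × 338) / (98.5 × 10³ Pa) = 0.101 m³ = 101 L.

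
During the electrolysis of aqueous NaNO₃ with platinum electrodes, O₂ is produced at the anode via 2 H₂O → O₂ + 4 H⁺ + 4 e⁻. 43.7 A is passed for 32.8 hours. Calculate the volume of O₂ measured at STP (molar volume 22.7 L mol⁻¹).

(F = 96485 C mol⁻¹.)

Q = I·t = 43.70 A × 118080 s = 5160000 C.
n(e⁻) = Q/F = 5160000 / 96485 = 53.48 mol.
4 electrons are transferred per O₂ molecule, so n(O₂) = 53.48 / 4 = 13.37 mol.
V = n × V_m = 13.37 × 22.7 = 304 L.

304 L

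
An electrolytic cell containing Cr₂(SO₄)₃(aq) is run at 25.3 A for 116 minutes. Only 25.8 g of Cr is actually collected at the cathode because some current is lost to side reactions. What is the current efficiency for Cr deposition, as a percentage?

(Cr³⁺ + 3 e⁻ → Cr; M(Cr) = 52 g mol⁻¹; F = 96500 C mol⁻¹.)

Q = I·t = 25.30 × 6960.0 = 176100 C; n(e⁻) = 176100/96500 = 1.825 mol.
Theoretical n(Cr) = n(e⁻)/3 = 0.6082 mol, i.e. m_theo = 0.6082 × 52 = 31.63 g.
Efficiency = m_actual / m_theo = 25.8 / 31.63 = 81.6 %.

81.6 %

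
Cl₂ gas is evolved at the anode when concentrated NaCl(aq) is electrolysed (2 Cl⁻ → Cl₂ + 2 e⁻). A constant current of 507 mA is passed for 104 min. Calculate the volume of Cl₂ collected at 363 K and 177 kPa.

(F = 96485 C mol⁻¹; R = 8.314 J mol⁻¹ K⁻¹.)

0.280 L

Q = I·t = 0.5070 A × 6240.0 s = 3164 C.
n(e⁻) = Q/F = 3164 / 96485 = 0.03279 mol.
2 electrons are transferred per Cl₂ molecule, so n(Cl₂) = 0.03279 / 2 = 0.01639 mol.
V = nRT/P = (0.01639 × 8.314 × 363) / (177 × 10³ Pa) = 2.80 × 10⁻⁴ m³ = 0.280 L.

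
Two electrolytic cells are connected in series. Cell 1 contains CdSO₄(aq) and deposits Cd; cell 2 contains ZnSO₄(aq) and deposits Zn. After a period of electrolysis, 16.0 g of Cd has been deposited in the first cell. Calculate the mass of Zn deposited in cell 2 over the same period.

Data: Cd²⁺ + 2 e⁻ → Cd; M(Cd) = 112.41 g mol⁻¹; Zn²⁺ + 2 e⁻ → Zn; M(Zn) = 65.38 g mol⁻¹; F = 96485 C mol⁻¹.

9.31 g

n(Cd) = 16.0 / 112.41 = 0.1423 mol.
Since Cd²⁺ + 2 e⁻ → Cd, n(e⁻) passed = 2 × 0.1423 = 0.2847 mol.
Cells in series carry the same charge, so the same 0.2847 mol of electrons passes through cell 2.
Zn²⁺ + 2 e⁻ → Zn, so n(Zn) = 0.2847 / 2 = 0.1423 mol.
m(Zn) = 0.1423 × 65.38 = 9.31 g.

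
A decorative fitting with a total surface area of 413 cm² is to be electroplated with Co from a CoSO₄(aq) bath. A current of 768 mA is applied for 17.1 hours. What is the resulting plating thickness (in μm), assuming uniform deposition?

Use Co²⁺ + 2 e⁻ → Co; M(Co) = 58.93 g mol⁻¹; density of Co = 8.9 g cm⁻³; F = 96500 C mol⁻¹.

39.3 μm

Q = I·t = 0.7680 × 61560 = 47280 C; n(e⁻) = 0.4899 mol.
n(Co) = n(e⁻)/2 = 0.2450 mol, so m = 0.2450 × 58.93 = 14.44 g.
Volume = m/ρ = 14.44 / 8.9 = 1.622 cm³.
Thickness = V/A = 1.622 / 413 = 0.00393 cm = 39.3 μm.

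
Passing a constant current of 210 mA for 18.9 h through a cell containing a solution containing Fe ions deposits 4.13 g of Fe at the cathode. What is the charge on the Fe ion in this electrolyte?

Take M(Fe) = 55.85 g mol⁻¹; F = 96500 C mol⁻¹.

+2

Q = I·t = 0.2100 A × 68040 s = 14290 C, so n(e⁻) = 14290/96500 = 0.1481 mol.
n(Fe) deposited = 4.13 / 55.85 = 0.07395 mol.
Electrons per atom = n(e⁻)/n(Fe) = 0.1481 / 0.07395 = 2.00 ≈ 2, so the ion is Fe²⁺.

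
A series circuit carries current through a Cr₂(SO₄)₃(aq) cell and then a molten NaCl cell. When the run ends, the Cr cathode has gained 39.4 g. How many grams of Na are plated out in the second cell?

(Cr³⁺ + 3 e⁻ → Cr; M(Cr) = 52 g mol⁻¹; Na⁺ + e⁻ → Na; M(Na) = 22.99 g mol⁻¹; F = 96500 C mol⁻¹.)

n(Cr) = 39.4 / 52 = 0.7577 mol.
Since Cr³⁺ + 3 e⁻ → Cr, n(e⁻) passed = 3 × 0.7577 = 2.273 mol.
Cells in series carry the same charge, so the same 2.273 mol of electrons passes through cell 2.
Na⁺ + e⁻ → Na, so n(Na) = 2.273 / 1 = 2.273 mol.
m(Na) = 2.273 × 22.99 = 52.3 g.

52.3 g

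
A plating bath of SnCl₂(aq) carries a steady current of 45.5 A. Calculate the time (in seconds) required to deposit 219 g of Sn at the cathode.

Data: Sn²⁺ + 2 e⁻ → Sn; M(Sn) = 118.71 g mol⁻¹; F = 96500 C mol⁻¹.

n(Sn) = m/M = 219 / 118.71 = 1.845 mol.
Each Sn atom requires 2 electrons, so n(e⁻) = 2 × 1.845 = 3.690 mol.
Q = n(e⁻)·F = 3.690 × 96500 = 356100 C.
t = Q/I = 356100 / 45.50 A = 7825 s.

7830 s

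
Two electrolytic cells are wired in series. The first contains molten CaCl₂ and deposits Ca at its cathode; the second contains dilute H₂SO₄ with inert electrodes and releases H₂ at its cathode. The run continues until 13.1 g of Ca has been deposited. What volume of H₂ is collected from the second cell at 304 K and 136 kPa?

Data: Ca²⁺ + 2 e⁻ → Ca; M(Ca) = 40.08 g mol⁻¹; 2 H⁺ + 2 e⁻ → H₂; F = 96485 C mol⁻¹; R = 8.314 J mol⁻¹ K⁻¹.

6.07 L

n(Ca) = 13.1 / 40.08 = 0.3268 mol, so n(e⁻) = 2 × 0.3268 = 0.6537 mol.
The cells are in series, so the same 0.6537 mol of electrons passes through the second cell.
2 H⁺ + 2 e⁻ → H₂ — 2 mol e⁻ per mol H₂, so n(H₂) = 0.6537/2 = 0.3268 mol.
V = nRT/P = (0.3268 × 8.314 × 304) / (136 × 10³) = 0.00607 m³ = 6.07 L.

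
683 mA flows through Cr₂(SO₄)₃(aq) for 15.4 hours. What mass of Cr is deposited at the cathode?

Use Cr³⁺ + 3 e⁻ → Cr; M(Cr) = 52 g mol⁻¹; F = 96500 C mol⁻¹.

6.80 g

Q = I·t = 0.6830 A × 55440 s = 37870 C.
n(e⁻) = Q/F = 37870 / 96500 = 0.3924 mol.
Cr³⁺ + 3 e⁻ → Cr, so n(Cr) = n(e⁻)/3 = 0.1308 mol.
m = n·M = 0.1308 × 52 = 6.80 g.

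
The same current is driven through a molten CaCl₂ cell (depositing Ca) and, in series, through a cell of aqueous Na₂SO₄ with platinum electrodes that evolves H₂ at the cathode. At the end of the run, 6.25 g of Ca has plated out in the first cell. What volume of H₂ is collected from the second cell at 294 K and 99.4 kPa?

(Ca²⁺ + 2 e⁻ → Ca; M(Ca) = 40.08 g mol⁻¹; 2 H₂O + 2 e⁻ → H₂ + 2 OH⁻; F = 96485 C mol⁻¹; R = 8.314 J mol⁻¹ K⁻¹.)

3.83 L

n(Ca) = 6.25 / 40.08 = 0.1559 mol, so n(e⁻) = 2 × 0.1559 = 0.3119 mol.
The cells are in series, so the same 0.3119 mol of electrons passes through the second cell.
2 H₂O + 2 e⁻ → H₂ + 2 OH⁻ — 2 mol e⁻ per mol H₂, so n(H₂) = 0.3119/2 = 0.1559 mol.
V = nRT/P = (0.1559 × 8.314 × 294) / (99.4 × 10³) = 0.00383 m³ = 3.83 L.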